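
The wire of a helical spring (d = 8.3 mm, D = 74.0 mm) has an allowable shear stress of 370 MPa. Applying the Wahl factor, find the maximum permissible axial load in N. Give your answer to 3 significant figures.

C = D/d = 74.0/8.3 = 8.9157
K_W = (4C−1)/(4C−4) + 0.615/C = 34.663/31.663 + 0.0690 = 1.1637
τ_max = K·8FD/(πd³) → F_max = τ_allow·πd³/(8DK)
F_max = 370·π·8.3³/(8·74.0·1.1637) = 6.6464e+05/688.93 = 964.74 N

965 N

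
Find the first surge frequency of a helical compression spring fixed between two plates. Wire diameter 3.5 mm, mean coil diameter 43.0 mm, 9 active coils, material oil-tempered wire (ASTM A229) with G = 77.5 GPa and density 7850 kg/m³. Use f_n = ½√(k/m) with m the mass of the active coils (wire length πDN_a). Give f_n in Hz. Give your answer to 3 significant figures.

74.4 Hz

k = Gd⁴/(8D³N_a) = (77.5×10³)(3.5⁴)/(8·43.0³·9) = 2.0316 N/mm = 2031.6 N/m
Wire length L = πDN_a = π·43.0·9 = 1215.8 mm
m = ρ·(πd²/4)·L = 7850 × 9.6211×10⁻⁶ m² × 1.2158 m = 0.091824 kg
f_n = ½√(k/m) = 0.5·√(2031.6/0.091824) = 0.5·√(22125) = 74.372 Hz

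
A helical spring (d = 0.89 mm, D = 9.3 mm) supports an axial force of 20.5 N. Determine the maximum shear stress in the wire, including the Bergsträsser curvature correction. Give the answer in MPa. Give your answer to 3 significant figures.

Spring index C = D/d = 9.3/0.89 = 10.4494
K_B = (4C+2)/(4C−3) = 43.798/38.798 = 1.1289
τ₀ = 8FD/(πd³) = 8·20.5·9.3/(π·0.89³) = 1525.2/2.2147 = 688.66 MPa
τ_max = K·τ₀ = 1.1289 × 688.66 = 777.41 MPa

777 MPa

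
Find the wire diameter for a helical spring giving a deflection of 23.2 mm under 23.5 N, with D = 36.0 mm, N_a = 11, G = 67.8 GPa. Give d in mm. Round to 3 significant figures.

2.80 mm

Required rate k = F/δ = 23.5/23.2 = 1.0129 N/mm
d = (8D³N_a·k / G)^(1/4) = (8·36.0³·11·1.0129 / (67.8×10³))^0.25
  = (61.34)^0.25 = 2.7986 mm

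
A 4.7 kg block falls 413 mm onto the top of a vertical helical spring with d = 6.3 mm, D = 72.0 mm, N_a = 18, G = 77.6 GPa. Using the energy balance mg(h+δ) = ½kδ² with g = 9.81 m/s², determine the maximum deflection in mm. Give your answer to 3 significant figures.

151 mm

k = Gd⁴/(8D³N_a) = (77.6×10³)(6.3⁴)/(8·72.0³·18) = 2.2744 N/mm
W = mg = 4.7 × 9.81 = 46.107 N
½kδ² − Wδ − Wh = 0 → δ = (W + √(W² + 2kWh))/k
δ = (46.107 + √(2125.9 + 86618.5))/2.2744 = (46.107 + 297.9)/2.2744 = 151.25 mm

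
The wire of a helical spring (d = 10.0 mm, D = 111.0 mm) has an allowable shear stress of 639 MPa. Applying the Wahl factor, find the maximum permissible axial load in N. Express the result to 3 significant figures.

2000 N

C = D/d = 111.0/10.0 = 11.1000
K_W = (4C−1)/(4C−4) + 0.615/C = 43.400/40.400 + 0.0554 = 1.1297
τ_max = K·8FD/(πd³) → F_max = τ_allow·πd³/(8DK)
F_max = 639·π·10.0³/(8·111.0·1.1297) = 2.0075e+06/1003.1 = 2001.2 N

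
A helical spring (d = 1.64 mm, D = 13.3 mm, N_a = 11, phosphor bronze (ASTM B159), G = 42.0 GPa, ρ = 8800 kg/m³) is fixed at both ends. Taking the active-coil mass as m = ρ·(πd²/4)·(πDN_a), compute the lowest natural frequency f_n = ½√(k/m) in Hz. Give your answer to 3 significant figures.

k = Gd⁴/(8D³N_a) = (42.0×10³)(1.64⁴)/(8·13.3³·11) = 1.4675 N/mm = 1467.5 N/m
Wire length L = πDN_a = π·13.3·11 = 459.62 mm
m = ρ·(πd²/4)·L = 8800 × 2.1124×10⁻⁶ m² × 0.45962 m = 0.0085439 kg
f_n = ½√(k/m) = 0.5·√(1467.5/0.0085439) = 0.5·√(1.7176e+05) = 207.22 Hz

207 Hz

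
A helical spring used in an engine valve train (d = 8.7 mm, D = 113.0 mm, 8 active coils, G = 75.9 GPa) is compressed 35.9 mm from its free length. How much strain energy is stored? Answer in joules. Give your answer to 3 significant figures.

3.03 J

k = Gd⁴/(8D³N_a) = (75.9×10³)(8.7⁴)/(8·113.0³·8) = 4.7087 N/mm
U = ½kδ² = 0.5 × 4.7087 × 35.9² = 3034.3 N·mm = 3.0343 J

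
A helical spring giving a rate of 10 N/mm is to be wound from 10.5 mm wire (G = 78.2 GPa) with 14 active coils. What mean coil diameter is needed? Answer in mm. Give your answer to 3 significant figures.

D = (Gd⁴/(8N_a·k))^(1/3) = (78.2×10³·10.5⁴/(8·14·10))^(1/3)
  = (848684)^(1/3) = 94.6779 mm

94.7 mm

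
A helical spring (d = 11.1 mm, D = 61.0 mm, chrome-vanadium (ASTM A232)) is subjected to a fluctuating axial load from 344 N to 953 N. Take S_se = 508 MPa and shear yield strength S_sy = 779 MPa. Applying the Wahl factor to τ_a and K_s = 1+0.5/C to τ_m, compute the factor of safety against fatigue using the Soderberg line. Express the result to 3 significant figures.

5.26

C = D/d = 61.0/11.1 = 5.4955; K_W = (4C−1)/(4C−4)+0.615/C = 1.2787; K_s = 1+0.5/C = 1.0910
F_a = (F_max−F_min)/2 = 304.5 N; F_m = (F_max+F_min)/2 = 648.5 N
τ_a = K_W·8F_aD/(πd³) = 1.2787 × 34.585 = 44.225 MPa
τ_m = K_s·8F_mD/(πd³) = 1.0910 × 73.656 = 80.358 MPa
Soderberg: 1/n_f = τ_a/S_se + τ_m/S_sy = 44.225/508 + 80.358/779 = 0.08706 + 0.10316 = 0.19021
n_f = 1/0.19021 = 5.257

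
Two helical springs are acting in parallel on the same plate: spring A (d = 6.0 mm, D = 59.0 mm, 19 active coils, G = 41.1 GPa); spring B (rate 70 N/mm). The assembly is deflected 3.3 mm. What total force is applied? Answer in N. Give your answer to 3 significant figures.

k_A = Gd⁴/(8D³N_a) = (41.1×10³)(6.0⁴)/(8·59.0³·19) = 1.7063 N/mm
Parallel: k_eq = 1.7063 + 70 = 71.706 N/mm
F = k_eq·δ = 71.706·3.3 = 236.63 N

237 N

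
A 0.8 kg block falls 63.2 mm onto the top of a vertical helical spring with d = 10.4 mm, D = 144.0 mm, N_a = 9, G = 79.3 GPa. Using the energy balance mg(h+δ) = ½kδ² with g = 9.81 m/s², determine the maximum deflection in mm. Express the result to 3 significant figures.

17.1 mm

k = Gd⁴/(8D³N_a) = (79.3×10³)(10.4⁴)/(8·144.0³·9) = 4.3151 N/mm
W = mg = 0.8 × 9.81 = 7.848 N
½kδ² − Wδ − Wh = 0 → δ = (W + √(W² + 2kWh))/k
δ = (7.848 + √(61.591 + 4280.48))/4.3151 = (7.848 + 65.894)/4.3151 = 17.09 mm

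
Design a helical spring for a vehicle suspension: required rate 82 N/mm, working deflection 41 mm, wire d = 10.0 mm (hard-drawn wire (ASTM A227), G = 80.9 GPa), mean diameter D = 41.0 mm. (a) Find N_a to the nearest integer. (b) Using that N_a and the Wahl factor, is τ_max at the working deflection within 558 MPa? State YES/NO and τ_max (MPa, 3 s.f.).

N_a = Gd⁴/(8D³k) = (80.9×10³)(10.0⁴)/(8·41.0³·82) = 17.89 → N_a = 18
Actual rate k = Gd⁴/(8D³·18) = 81.514 N/mm
Working load F = kδ = 81.514·41 = 3342.1 N
C = 41.0/10.0 = 4.1000; K_W = (4C−1)/(4C−4)+0.615/C = 1.3919
τ_max = K_W·8FD/(πd³) = 1.3919·348.93 = 485.69 MPa
τ_max ≤ 558 MPa → acceptable

(a) 18 coils; (b) YES, τ_max = 486 MPa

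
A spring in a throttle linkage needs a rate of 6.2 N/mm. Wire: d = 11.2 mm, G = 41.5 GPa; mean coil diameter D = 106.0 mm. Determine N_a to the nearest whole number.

11

N_a = Gd⁴/(8D³k) = (41.5×10³ × 11.2⁴)/(8 × 106.0³ × 6.2)
    = 6.53011e+08 / 5.90744e+07 = 11.05 → 11 coils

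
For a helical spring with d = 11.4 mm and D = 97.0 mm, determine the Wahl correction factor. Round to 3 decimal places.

C = D/d = 97.0/11.4 = 8.5088
K_W = (4C−1)/(4C−4) + 0.615/C = 33.035/30.035 + 0.0723 = 1.1722

1.172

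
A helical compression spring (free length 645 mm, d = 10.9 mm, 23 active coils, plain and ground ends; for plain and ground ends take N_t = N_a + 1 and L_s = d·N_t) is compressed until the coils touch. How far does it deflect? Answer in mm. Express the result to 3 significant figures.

N_t = 24; L_s = 10.9·24 = 261.6 mm
δ_solid = L₀ − L_s = 645 − 261.6 = 383.4 mm

383 mm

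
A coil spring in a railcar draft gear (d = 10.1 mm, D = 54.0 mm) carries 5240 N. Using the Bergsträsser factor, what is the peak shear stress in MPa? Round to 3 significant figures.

890 MPa

Spring index C = D/d = 54.0/10.1 = 5.3465
K_B = (4C+2)/(4C−3) = 23.386/18.386 = 1.2719
τ₀ = 8FD/(πd³) = 8·5240·54.0/(π·10.1³) = 2.26368e+06/3236.8 = 699.36 MPa
τ_max = K·τ₀ = 1.2719 × 699.36 = 889.55 MPa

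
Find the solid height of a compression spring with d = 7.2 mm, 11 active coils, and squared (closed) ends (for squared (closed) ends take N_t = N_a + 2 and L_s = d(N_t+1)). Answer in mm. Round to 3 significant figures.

squared (closed) ends: N_t = N_a + 2 = 11 + 2 = 13
L_s = d·(N_t+1) = 7.2 × 14 = 100.8 mm

101 mm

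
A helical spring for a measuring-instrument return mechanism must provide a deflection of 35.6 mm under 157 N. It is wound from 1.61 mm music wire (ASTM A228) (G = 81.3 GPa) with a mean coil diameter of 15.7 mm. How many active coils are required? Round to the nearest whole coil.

4

Required rate k = F/δ = 157/35.6 = 4.4101 N/mm
N_a = Gd⁴/(8D³k) = (81.3×10³ × 1.61⁴)/(8 × 15.7³ × 4.4101)
    = 546253 / 136533 = 4.001 → 4 coils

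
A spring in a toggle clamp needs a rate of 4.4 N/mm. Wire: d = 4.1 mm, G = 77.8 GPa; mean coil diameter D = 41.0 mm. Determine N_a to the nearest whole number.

N_a = Gd⁴/(8D³k) = (77.8×10³ × 4.1⁴)/(8 × 41.0³ × 4.4)
    = 2.19844e+07 / 2.42602e+06 = 9.062 → 9 coils

9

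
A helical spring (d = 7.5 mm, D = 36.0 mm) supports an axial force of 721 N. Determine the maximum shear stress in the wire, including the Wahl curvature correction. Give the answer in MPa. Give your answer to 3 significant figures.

Spring index C = D/d = 36.0/7.5 = 4.8000
K_W = (4C−1)/(4C−4) + 0.615/C = 18.200/15.200 + 0.1281 = 1.3255
τ₀ = 8FD/(πd³) = 8·721·36.0/(π·7.5³) = 207648/1325.4 = 156.67 MPa
τ_max = K·τ₀ = 1.3255 × 156.67 = 207.67 MPa

208 MPa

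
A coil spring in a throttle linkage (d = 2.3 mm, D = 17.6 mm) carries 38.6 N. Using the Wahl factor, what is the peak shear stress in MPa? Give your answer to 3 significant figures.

Spring index C = D/d = 17.6/2.3 = 7.6522
K_W = (4C−1)/(4C−4) + 0.615/C = 29.609/26.609 + 0.0804 = 1.1931
τ₀ = 8FD/(πd³) = 8·38.6·17.6/(π·2.3³) = 5434.88/38.224 = 142.19 MPa
τ_max = K·τ₀ = 1.1931 × 142.19 = 169.64 MPa

170 MPa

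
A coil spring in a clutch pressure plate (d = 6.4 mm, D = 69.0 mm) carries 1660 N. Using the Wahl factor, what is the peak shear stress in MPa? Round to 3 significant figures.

1260 MPa

Spring index C = D/d = 69.0/6.4 = 10.7812
K_W = (4C−1)/(4C−4) + 0.615/C = 42.125/39.125 + 0.0570 = 1.1337
τ₀ = 8FD/(πd³) = 8·1660·69.0/(π·6.4³) = 916320/823.55 = 1112.6 MPa
τ_max = K·τ₀ = 1.1337 × 1112.6 = 1261.4 MPa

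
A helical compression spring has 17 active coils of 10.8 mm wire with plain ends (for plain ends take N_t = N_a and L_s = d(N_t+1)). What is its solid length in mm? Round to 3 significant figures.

plain ends: N_t = N_a = 17
L_s = d·(N_t+1) = 10.8 × 18 = 194.4 mm

194 mm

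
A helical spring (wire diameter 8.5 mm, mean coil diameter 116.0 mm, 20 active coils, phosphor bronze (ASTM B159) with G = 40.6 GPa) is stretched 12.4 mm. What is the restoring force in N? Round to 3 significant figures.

k = Gd⁴/(8D³N_a) = (40.6×10³)(8.5⁴)/(8·116.0³·20) = 0.84861 N/mm
F = k·δ = 0.84861 × 12.4 = 10.523 N

10.5 N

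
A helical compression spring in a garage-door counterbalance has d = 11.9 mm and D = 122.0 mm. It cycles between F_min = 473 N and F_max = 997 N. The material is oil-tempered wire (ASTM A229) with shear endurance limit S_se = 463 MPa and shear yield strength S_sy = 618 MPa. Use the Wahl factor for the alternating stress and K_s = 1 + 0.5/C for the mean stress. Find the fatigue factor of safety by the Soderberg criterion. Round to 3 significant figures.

C = D/d = 122.0/11.9 = 10.2521; K_W = (4C−1)/(4C−4)+0.615/C = 1.1411; K_s = 1+0.5/C = 1.0488
F_a = (F_max−F_min)/2 = 262 N; F_m = (F_max+F_min)/2 = 735 N
τ_a = K_W·8F_aD/(πd³) = 1.1411 × 48.301 = 55.114 MPa
τ_m = K_s·8F_mD/(πd³) = 1.0488 × 135.5 = 142.11 MPa
Soderberg: 1/n_f = τ_a/S_se + τ_m/S_sy = 55.114/463 + 142.11/618 = 0.11904 + 0.22995 = 0.34899
n_f = 1/0.34899 = 2.865

2.87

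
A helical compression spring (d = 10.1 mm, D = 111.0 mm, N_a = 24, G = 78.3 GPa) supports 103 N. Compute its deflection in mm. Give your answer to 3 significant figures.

33.2 mm

k = Gd⁴/(8D³N_a) = (78.3×10³)(10.1⁴)/(8·111.0³·24) = 3.103 N/mm
δ = F/k = 103 / 3.103 = 33.194 mm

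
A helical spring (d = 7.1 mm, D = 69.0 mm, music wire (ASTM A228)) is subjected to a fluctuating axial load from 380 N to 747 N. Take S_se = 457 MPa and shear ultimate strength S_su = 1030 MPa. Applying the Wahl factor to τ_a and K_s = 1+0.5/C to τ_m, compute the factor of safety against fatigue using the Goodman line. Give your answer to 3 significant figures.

C = D/d = 69.0/7.1 = 9.7183; K_W = (4C−1)/(4C−4)+0.615/C = 1.1493; K_s = 1+0.5/C = 1.0514
F_a = (F_max−F_min)/2 = 183.5 N; F_m = (F_max+F_min)/2 = 563.5 N
τ_a = K_W·8F_aD/(πd³) = 1.1493 × 90.085 = 103.53 MPa
τ_m = K_s·8F_mD/(πd³) = 1.0514 × 276.64 = 290.87 MPa
Goodman: 1/n_f = τ_a/S_se + τ_m/S_su = 103.53/457 + 290.87/1030 = 0.22655 + 0.28240 = 0.50895
n_f = 1/0.50895 = 1.965

1.96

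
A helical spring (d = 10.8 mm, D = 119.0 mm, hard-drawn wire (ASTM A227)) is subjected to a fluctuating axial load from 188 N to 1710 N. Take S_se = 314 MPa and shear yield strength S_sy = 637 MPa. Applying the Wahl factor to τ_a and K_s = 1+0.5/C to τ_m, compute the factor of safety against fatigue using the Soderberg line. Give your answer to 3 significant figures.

0.967

C = D/d = 119.0/10.8 = 11.0185; K_W = (4C−1)/(4C−4)+0.615/C = 1.1307; K_s = 1+0.5/C = 1.0454
F_a = (F_max−F_min)/2 = 761 N; F_m = (F_max+F_min)/2 = 949 N
τ_a = K_W·8F_aD/(πd³) = 1.1307 × 183.06 = 206.98 MPa
τ_m = K_s·8F_mD/(πd³) = 1.0454 × 228.29 = 238.65 MPa
Soderberg: 1/n_f = τ_a/S_se + τ_m/S_sy = 206.98/314 + 238.65/637 = 0.65919 + 0.37464 = 1.0338
n_f = 1/1.0338 = 0.9673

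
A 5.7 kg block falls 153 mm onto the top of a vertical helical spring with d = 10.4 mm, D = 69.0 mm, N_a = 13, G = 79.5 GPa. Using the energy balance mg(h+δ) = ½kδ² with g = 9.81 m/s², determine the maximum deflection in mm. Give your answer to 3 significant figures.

27.2 mm

k = Gd⁴/(8D³N_a) = (79.5×10³)(10.4⁴)/(8·69.0³·13) = 27.222 N/mm
W = mg = 5.7 × 9.81 = 55.917 N
½kδ² − Wδ − Wh = 0 → δ = (W + √(W² + 2kWh))/k
δ = (55.917 + √(3126.7 + 465785))/27.222 = (55.917 + 684.77)/27.222 = 27.209 mm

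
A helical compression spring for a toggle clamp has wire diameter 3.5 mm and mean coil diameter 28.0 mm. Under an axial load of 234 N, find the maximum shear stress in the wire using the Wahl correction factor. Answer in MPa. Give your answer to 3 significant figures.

Spring index C = D/d = 28.0/3.5 = 8.0000
K_W = (4C−1)/(4C−4) + 0.615/C = 31.000/28.000 + 0.0769 = 1.1840
τ₀ = 8FD/(πd³) = 8·234·28.0/(π·3.5³) = 52416/134.7 = 389.14 MPa
τ_max = K·τ₀ = 1.1840 × 389.14 = 460.75 MPa

461 MPa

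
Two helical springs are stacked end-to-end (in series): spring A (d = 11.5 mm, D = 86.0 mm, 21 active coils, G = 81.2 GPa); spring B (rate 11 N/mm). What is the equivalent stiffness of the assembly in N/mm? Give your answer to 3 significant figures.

6.02 N/mm

k_A = Gd⁴/(8D³N_a) = (81.2×10³)(11.5⁴)/(8·86.0³·21) = 13.291 N/mm
Series: 1/k_eq = 1/13.291 + 1/11 = 0.16615; k_eq = 6.0186 N/mm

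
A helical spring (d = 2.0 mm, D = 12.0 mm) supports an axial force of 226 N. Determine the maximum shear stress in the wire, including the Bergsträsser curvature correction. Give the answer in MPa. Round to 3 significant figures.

1070 MPa

Spring index C = D/d = 12.0/2.0 = 6.0000
K_B = (4C+2)/(4C−3) = 26.000/21.000 = 1.2381
τ₀ = 8FD/(πd³) = 8·226·12.0/(π·2.0³) = 21696/25.133 = 863.26 MPa
τ_max = K·τ₀ = 1.2381 × 863.26 = 1068.8 MPa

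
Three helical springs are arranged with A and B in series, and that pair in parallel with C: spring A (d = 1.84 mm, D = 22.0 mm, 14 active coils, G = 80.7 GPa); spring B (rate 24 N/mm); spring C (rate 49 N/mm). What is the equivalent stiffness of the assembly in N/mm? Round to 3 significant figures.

49.8 N/mm

k_A = Gd⁴/(8D³N_a) = (80.7×10³)(1.84⁴)/(8·22.0³·14) = 0.77564 N/mm
Springs A,B series: k_AB = 1/(1/0.77564+1/24) = 0.75135 N/mm; parallel with C: k_eq = 0.75135+49 = 49.751 N/mm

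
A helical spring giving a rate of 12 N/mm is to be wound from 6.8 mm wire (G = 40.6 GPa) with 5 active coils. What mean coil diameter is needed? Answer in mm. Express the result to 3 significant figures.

D = (Gd⁴/(8N_a·k))^(1/3) = (40.6×10³·6.8⁴/(8·5·12))^(1/3)
  = (180851)^(1/3) = 56.5510 mm

56.6 mm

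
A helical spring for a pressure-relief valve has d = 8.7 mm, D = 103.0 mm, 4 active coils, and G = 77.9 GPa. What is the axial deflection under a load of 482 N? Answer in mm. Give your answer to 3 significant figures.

37.8 mm

k = Gd⁴/(8D³N_a) = (77.9×10³)(8.7⁴)/(8·103.0³·4) = 12.763 N/mm
δ = F/k = 482 / 12.763 = 37.765 mm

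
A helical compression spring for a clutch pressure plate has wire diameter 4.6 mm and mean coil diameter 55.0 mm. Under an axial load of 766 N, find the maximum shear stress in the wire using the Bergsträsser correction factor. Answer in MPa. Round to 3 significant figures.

Spring index C = D/d = 55.0/4.6 = 11.9565
K_B = (4C+2)/(4C−3) = 49.826/44.826 = 1.1115
τ₀ = 8FD/(πd³) = 8·766·55.0/(π·4.6³) = 337040/305.79 = 1102.2 MPa
τ_max = K·τ₀ = 1.1115 × 1102.2 = 1225.1 MPa

1230 MPa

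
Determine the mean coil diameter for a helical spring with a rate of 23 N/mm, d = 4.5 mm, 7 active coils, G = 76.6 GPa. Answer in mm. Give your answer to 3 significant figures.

29.0 mm

D = (Gd⁴/(8N_a·k))^(1/3) = (76.6×10³·4.5⁴/(8·7·23))^(1/3)
  = (24387.3)^(1/3) = 28.9993 mm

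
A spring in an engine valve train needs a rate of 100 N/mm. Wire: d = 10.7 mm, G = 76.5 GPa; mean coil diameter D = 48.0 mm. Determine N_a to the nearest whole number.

N_a = Gd⁴/(8D³k) = (76.5×10³ × 10.7⁴)/(8 × 48.0³ × 100)
    = 1.00276e+09 / 8.84736e+07 = 11.33 → 11 coils

11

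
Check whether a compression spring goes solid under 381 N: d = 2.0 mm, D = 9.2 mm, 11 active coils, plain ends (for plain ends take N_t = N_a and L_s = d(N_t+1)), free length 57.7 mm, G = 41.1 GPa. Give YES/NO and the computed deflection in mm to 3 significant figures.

k = Gd⁴/(8D³N_a) = (41.1×10³)(2.0⁴)/(8·9.2³·11) = 9.5966 N/mm
N_t = 11; L_s = 2.0·12 = 24 mm; δ_solid = L₀ − L_s = 57.7 − 24 = 33.7 mm
δ = F/k = 381/9.5966 = 39.702 mm
δ ≥ δ_solid → spring goes solid

YES, δ = 39.7 mm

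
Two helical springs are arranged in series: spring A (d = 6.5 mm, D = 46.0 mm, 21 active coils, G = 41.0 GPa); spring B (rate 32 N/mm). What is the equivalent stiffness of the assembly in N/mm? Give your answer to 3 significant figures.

3.93 N/mm

k_A = Gd⁴/(8D³N_a) = (41.0×10³)(6.5⁴)/(8·46.0³·21) = 4.4756 N/mm
Series: 1/k_eq = 1/4.4756 + 1/32 = 0.25468; k_eq = 3.9265 N/mm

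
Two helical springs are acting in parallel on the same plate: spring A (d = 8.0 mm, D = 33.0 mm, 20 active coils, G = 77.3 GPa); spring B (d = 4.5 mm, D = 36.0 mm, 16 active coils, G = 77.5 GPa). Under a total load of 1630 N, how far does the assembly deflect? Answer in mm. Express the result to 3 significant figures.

k_A = Gd⁴/(8D³N_a) = (77.3×10³)(8.0⁴)/(8·33.0³·20) = 55.065 N/mm
k_B = Gd⁴/(8D³N_a) = (77.5×10³)(4.5⁴)/(8·36.0³·16) = 5.3215 N/mm
Parallel: k_eq = 55.065 + 5.3215 = 60.387 N/mm
δ = F/k_eq = 1630/60.387 = 26.993 mm

27.0 mm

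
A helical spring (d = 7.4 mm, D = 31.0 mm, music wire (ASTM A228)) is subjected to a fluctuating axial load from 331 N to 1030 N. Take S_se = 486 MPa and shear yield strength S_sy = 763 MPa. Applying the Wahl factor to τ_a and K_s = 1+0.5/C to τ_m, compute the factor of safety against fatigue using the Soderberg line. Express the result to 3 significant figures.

2.58

C = D/d = 31.0/7.4 = 4.1892; K_W = (4C−1)/(4C−4)+0.615/C = 1.3820; K_s = 1+0.5/C = 1.1194
F_a = (F_max−F_min)/2 = 349.5 N; F_m = (F_max+F_min)/2 = 680.5 N
τ_a = K_W·8F_aD/(πd³) = 1.3820 × 68.085 = 94.092 MPa
τ_m = K_s·8F_mD/(πd³) = 1.1194 × 132.57 = 148.39 MPa
Soderberg: 1/n_f = τ_a/S_se + τ_m/S_sy = 94.092/486 + 148.39/763 = 0.19361 + 0.19448 = 0.38809
n_f = 1/0.38809 = 2.577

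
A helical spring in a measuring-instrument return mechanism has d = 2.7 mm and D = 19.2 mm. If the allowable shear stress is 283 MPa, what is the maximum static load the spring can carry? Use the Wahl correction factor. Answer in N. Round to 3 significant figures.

94.2 N

C = D/d = 19.2/2.7 = 7.1111
K_W = (4C−1)/(4C−4) + 0.615/C = 27.444/24.444 + 0.0865 = 1.2092
τ_max = K·8FD/(πd³) → F_max = τ_allow·πd³/(8DK)
F_max = 283·π·2.7³/(8·19.2·1.2092) = 17500/185.73 = 94.218 N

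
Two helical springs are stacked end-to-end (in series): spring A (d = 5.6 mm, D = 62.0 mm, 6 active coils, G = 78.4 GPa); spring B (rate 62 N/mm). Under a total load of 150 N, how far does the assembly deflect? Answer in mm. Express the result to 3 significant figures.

24.7 mm

k_A = Gd⁴/(8D³N_a) = (78.4×10³)(5.6⁴)/(8·62.0³·6) = 6.7399 N/mm
Series: 1/k_eq = 1/6.7399 + 1/62 = 0.1645; k_eq = 6.079 N/mm
δ = F/k_eq = 150/6.079 = 24.675 mm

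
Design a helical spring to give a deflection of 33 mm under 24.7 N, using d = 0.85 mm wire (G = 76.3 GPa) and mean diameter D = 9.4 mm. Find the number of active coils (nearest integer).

Required rate k = F/δ = 24.7/33 = 0.74848 N/mm
N_a = Gd⁴/(8D³k) = (76.3×10³ × 0.85⁴)/(8 × 9.4³ × 0.74848)
    = 39829.1 / 4973.44 = 8.008 → 8 coils

8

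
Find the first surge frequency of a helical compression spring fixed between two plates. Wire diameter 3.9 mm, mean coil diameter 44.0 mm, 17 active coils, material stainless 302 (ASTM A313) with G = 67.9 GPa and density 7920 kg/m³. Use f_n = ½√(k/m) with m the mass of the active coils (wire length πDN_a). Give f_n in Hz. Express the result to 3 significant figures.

39.0 Hz

k = Gd⁴/(8D³N_a) = (67.9×10³)(3.9⁴)/(8·44.0³·17) = 1.3559 N/mm = 1355.9 N/m
Wire length L = πDN_a = π·44.0·17 = 2349.9 mm
m = ρ·(πd²/4)·L = 7920 × 11.946×10⁻⁶ m² × 2.3499 m = 0.22233 kg
f_n = ½√(k/m) = 0.5·√(1355.9/0.22233) = 0.5·√(6098.7) = 39.047 Hz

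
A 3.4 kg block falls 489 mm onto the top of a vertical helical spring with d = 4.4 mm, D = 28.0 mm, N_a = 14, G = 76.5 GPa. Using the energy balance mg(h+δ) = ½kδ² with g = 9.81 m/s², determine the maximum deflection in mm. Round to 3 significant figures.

55.8 mm

k = Gd⁴/(8D³N_a) = (76.5×10³)(4.4⁴)/(8·28.0³·14) = 11.662 N/mm
W = mg = 3.4 × 9.81 = 33.354 N
½kδ² − Wδ − Wh = 0 → δ = (W + √(W² + 2kWh))/k
δ = (33.354 + √(1112.5 + 380423))/11.662 = (33.354 + 617.69)/11.662 = 55.825 mm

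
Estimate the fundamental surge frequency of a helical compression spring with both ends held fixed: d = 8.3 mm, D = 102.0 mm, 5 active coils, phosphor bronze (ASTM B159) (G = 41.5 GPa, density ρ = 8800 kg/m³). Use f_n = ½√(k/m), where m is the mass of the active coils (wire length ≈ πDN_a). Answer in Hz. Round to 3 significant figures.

39.0 Hz

k = Gd⁴/(8D³N_a) = (41.5×10³)(8.3⁴)/(8·102.0³·5) = 4.6398 N/mm = 4639.8 N/m
Wire length L = πDN_a = π·102.0·5 = 1602.2 mm
m = ρ·(πd²/4)·L = 8800 × 54.106×10⁻⁶ m² × 1.6022 m = 0.76287 kg
f_n = ½√(k/m) = 0.5·√(4639.8/0.76287) = 0.5·√(6082.1) = 38.994 Hz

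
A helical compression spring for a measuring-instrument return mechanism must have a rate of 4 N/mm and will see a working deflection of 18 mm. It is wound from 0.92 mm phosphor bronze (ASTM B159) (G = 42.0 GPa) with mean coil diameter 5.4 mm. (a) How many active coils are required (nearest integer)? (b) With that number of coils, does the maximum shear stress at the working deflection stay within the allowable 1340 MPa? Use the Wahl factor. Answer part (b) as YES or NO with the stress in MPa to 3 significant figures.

(a) 6 coils; (b) NO, τ_max = 1590 MPa

N_a = Gd⁴/(8D³k) = (42.0×10³)(0.92⁴)/(8·5.4³·4) = 5.971 → N_a = 6
Actual rate k = Gd⁴/(8D³·6) = 3.9809 N/mm
Working load F = kδ = 3.9809·18 = 71.656 N
C = 5.4/0.92 = 5.8696; K_W = (4C−1)/(4C−4)+0.615/C = 1.2588
τ_max = K_W·8FD/(πd³) = 1.2588·1265.4 = 1592.9 MPa
τ_max > 1340 MPa → exceeds allowable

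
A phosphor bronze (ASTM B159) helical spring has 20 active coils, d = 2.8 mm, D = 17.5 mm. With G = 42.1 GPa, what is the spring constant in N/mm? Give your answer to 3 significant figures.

3.02 N/mm

k = Gd⁴/(8D³N_a) = (42.1×10³ × 2.8⁴) / (8 × 17.5³ × 20)
  = 2.5877e+06 / 857500 = 3.0177 N/mm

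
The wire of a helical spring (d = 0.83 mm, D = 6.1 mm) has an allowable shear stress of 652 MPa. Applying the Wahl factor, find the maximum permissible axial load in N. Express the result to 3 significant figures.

C = D/d = 6.1/0.83 = 7.3494
K_W = (4C−1)/(4C−4) + 0.615/C = 28.398/25.398 + 0.0837 = 1.2018
τ_max = K·8FD/(πd³) → F_max = τ_allow·πd³/(8DK)
F_max = 652·π·0.83³/(8·6.1·1.2018) = 1171.2/58.648 = 19.97 N

20.0 N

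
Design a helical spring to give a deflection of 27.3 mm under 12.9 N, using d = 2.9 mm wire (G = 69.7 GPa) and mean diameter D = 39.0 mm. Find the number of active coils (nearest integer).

Required rate k = F/δ = 12.9/27.3 = 0.47253 N/mm
N_a = Gd⁴/(8D³k) = (69.7×10³ × 2.9⁴)/(8 × 39.0³ × 0.47253)
    = 4.92975e+06 / 224239 = 21.98 → 22 coils

22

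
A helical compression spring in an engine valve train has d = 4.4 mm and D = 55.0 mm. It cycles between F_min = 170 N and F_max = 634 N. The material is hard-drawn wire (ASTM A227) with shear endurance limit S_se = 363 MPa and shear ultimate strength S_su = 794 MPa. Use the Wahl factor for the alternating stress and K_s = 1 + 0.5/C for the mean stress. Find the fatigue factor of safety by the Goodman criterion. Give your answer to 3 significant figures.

0.491

C = D/d = 55.0/4.4 = 12.5000; K_W = (4C−1)/(4C−4)+0.615/C = 1.1144; K_s = 1+0.5/C = 1.0400
F_a = (F_max−F_min)/2 = 232 N; F_m = (F_max+F_min)/2 = 402 N
τ_a = K_W·8F_aD/(πd³) = 1.1144 × 381.45 = 425.09 MPa
τ_m = K_s·8F_mD/(πd³) = 1.0400 × 660.95 = 687.39 MPa
Goodman: 1/n_f = τ_a/S_se + τ_m/S_su = 425.09/363 + 687.39/794 = 1.17105 + 0.86573 = 2.0368
n_f = 1/2.0368 = 0.491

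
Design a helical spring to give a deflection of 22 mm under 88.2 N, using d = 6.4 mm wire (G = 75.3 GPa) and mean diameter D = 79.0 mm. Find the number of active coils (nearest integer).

8

Required rate k = F/δ = 88.2/22 = 4.0091 N/mm
N_a = Gd⁴/(8D³k) = (75.3×10³ × 6.4⁴)/(8 × 79.0³ × 4.0091)
    = 1.26332e+08 / 1.58131e+07 = 7.989 → 8 coils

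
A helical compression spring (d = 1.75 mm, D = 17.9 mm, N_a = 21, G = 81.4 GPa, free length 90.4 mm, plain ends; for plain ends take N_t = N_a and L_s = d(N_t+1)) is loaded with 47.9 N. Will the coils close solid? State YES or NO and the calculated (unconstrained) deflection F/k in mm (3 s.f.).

YES, δ = 60.5 mm

k = Gd⁴/(8D³N_a) = (81.4×10³)(1.75⁴)/(8·17.9³·21) = 0.79233 N/mm
N_t = 21; L_s = 1.75·22 = 38.5 mm; δ_solid = L₀ − L_s = 90.4 − 38.5 = 51.9 mm
δ = F/k = 47.9/0.79233 = 60.454 mm
δ ≥ δ_solid → spring goes solid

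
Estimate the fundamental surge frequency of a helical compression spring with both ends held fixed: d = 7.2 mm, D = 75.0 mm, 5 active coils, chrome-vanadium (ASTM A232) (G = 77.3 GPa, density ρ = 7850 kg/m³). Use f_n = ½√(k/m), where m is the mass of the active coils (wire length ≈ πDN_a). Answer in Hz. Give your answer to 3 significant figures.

90.4 Hz

k = Gd⁴/(8D³N_a) = (77.3×10³)(7.2⁴)/(8·75.0³·5) = 12.31 N/mm = 12310 N/m
Wire length L = πDN_a = π·75.0·5 = 1178.1 mm
m = ρ·(πd²/4)·L = 7850 × 40.715×10⁻⁶ m² × 1.1781 m = 0.37654 kg
f_n = ½√(k/m) = 0.5·√(12310/0.37654) = 0.5·√(32693) = 90.407 Hz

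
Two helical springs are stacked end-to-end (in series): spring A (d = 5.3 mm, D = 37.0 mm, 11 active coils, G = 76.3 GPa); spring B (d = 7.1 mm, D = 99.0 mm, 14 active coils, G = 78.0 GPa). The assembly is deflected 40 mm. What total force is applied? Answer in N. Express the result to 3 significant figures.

64.3 N

k_A = Gd⁴/(8D³N_a) = (76.3×10³)(5.3⁴)/(8·37.0³·11) = 13.506 N/mm
k_B = Gd⁴/(8D³N_a) = (78.0×10³)(7.1⁴)/(8·99.0³·14) = 1.8239 N/mm
Series: 1/k_eq = 1/13.506 + 1/1.8239 = 0.62231; k_eq = 1.6069 N/mm
F = k_eq·δ = 1.6069·40 = 64.277 N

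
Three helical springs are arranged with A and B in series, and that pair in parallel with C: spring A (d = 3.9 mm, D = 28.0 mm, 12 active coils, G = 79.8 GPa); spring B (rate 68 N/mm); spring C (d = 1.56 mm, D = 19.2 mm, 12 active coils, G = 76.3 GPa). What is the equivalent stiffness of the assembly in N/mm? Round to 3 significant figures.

k_A = Gd⁴/(8D³N_a) = (79.8×10³)(3.9⁴)/(8·28.0³·12) = 8.7602 N/mm
k_C = Gd⁴/(8D³N_a) = (76.3×10³)(1.56⁴)/(8·19.2³·12) = 0.66504 N/mm
Springs A,B series: k_AB = 1/(1/8.7602+1/68) = 7.7605 N/mm; parallel with C: k_eq = 7.7605+0.66504 = 8.4255 N/mm

8.43 N/mm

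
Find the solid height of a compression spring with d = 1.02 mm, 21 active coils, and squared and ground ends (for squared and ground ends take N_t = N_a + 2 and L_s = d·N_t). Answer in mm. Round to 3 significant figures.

squared and ground ends: N_t = N_a + 2 = 21 + 2 = 23
L_s = d·N_t = 1.02 × 23 = 23.46 mm

23.5 mm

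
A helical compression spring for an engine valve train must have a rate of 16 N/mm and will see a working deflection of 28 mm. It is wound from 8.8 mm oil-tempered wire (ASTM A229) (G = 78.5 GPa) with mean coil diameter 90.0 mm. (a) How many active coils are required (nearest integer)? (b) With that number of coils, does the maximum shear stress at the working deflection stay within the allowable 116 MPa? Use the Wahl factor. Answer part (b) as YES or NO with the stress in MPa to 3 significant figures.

N_a = Gd⁴/(8D³k) = (78.5×10³)(8.8⁴)/(8·90.0³·16) = 5.045 → N_a = 5
Actual rate k = Gd⁴/(8D³·5) = 16.144 N/mm
Working load F = kδ = 16.144·28 = 452.03 N
C = 90.0/8.8 = 10.2273; K_W = (4C−1)/(4C−4)+0.615/C = 1.1414
τ_max = K_W·8FD/(πd³) = 1.1414·152.02 = 173.52 MPa
τ_max > 116 MPa → exceeds allowable

(a) 5 coils; (b) NO, τ_max = 174 MPa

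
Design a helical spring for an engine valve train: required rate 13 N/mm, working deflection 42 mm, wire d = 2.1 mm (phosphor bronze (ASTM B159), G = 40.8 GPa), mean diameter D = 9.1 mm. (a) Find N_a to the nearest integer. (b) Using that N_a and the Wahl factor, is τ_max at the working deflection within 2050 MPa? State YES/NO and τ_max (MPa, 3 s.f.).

N_a = Gd⁴/(8D³k) = (40.8×10³)(2.1⁴)/(8·9.1³·13) = 10.12 → N_a = 10
Actual rate k = Gd⁴/(8D³·10) = 13.162 N/mm
Working load F = kδ = 13.162·42 = 552.81 N
C = 9.1/2.1 = 4.3333; K_W = (4C−1)/(4C−4)+0.615/C = 1.3669
τ_max = K_W·8FD/(πd³) = 1.3669·1383.2 = 1890.8 MPa
τ_max ≤ 2050 MPa → acceptable

(a) 10 coils; (b) YES, τ_max = 1890 MPa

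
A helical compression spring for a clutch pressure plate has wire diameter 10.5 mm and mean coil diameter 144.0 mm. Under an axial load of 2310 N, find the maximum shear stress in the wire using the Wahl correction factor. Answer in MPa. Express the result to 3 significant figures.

Spring index C = D/d = 144.0/10.5 = 13.7143
K_W = (4C−1)/(4C−4) + 0.615/C = 53.857/50.857 + 0.0448 = 1.1038
τ₀ = 8FD/(πd³) = 8·2310·144.0/(π·10.5³) = 2.66112e+06/3636.8 = 731.72 MPa
τ_max = K·τ₀ = 1.1038 × 731.72 = 807.7 MPa

808 MPa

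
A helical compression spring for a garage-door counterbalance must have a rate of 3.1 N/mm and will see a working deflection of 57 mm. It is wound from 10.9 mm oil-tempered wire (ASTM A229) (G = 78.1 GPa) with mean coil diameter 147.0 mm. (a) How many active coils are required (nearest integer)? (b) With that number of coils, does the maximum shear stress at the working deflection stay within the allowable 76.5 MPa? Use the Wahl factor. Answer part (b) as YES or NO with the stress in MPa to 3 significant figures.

(a) 14 coils; (b) YES, τ_max = 56.5 MPa

N_a = Gd⁴/(8D³k) = (78.1×10³)(10.9⁴)/(8·147.0³·3.1) = 13.99 → N_a = 14
Actual rate k = Gd⁴/(8D³·14) = 3.0988 N/mm
Working load F = kδ = 3.0988·57 = 176.63 N
C = 147.0/10.9 = 13.4862; K_W = (4C−1)/(4C−4)+0.615/C = 1.1057
τ_max = K_W·8FD/(πd³) = 1.1057·51.055 = 56.45 MPa
τ_max ≤ 76.5 MPa → acceptable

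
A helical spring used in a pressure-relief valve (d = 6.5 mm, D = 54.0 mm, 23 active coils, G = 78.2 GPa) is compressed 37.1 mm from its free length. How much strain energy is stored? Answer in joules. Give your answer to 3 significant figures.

k = Gd⁴/(8D³N_a) = (78.2×10³)(6.5⁴)/(8·54.0³·23) = 4.8179 N/mm
U = ½kδ² = 0.5 × 4.8179 × 37.1² = 3315.7 N·mm = 3.3157 J

3.32 J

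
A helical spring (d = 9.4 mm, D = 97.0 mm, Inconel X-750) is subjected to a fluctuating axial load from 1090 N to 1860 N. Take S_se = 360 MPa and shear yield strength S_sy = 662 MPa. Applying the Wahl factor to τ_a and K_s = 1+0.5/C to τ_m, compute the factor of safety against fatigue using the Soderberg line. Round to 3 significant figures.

0.946

C = D/d = 97.0/9.4 = 10.3191; K_W = (4C−1)/(4C−4)+0.615/C = 1.1401; K_s = 1+0.5/C = 1.0485
F_a = (F_max−F_min)/2 = 385 N; F_m = (F_max+F_min)/2 = 1475 N
τ_a = K_W·8F_aD/(πd³) = 1.1401 × 114.5 = 130.53 MPa
τ_m = K_s·8F_mD/(πd³) = 1.0485 × 438.65 = 459.91 MPa
Soderberg: 1/n_f = τ_a/S_se + τ_m/S_sy = 130.53/360 + 459.91/662 = 0.36259 + 0.69472 = 1.0573
n_f = 1/1.0573 = 0.9458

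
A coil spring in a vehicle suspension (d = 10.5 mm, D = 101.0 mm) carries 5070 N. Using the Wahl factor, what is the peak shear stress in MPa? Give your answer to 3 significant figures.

Spring index C = D/d = 101.0/10.5 = 9.6190
K_W = (4C−1)/(4C−4) + 0.615/C = 37.476/34.476 + 0.0639 = 1.1510
τ₀ = 8FD/(πd³) = 8·5070·101.0/(π·10.5³) = 4.09656e+06/3636.8 = 1126.4 MPa
τ_max = K·τ₀ = 1.1510 × 1126.4 = 1296.5 MPa

1300 MPa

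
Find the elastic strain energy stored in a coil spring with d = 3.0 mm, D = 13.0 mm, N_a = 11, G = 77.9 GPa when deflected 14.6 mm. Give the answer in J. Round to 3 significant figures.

k = Gd⁴/(8D³N_a) = (77.9×10³)(3.0⁴)/(8·13.0³·11) = 32.637 N/mm
U = ½kδ² = 0.5 × 32.637 × 14.6² = 3478.4 N·mm = 3.4784 J

3.48 J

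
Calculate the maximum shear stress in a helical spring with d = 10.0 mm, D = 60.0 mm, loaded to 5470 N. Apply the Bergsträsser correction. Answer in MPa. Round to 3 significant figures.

Spring index C = D/d = 60.0/10.0 = 6.0000
K_B = (4C+2)/(4C−3) = 26.000/21.000 = 1.2381
τ₀ = 8FD/(πd³) = 8·5470·60.0/(π·10.0³) = 2.6256e+06/3141.6 = 835.75 MPa
τ_max = K·τ₀ = 1.2381 × 835.75 = 1034.7 MPa

1030 MPa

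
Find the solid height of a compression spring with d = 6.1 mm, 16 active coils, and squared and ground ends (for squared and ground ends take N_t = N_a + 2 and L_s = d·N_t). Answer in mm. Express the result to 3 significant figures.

110 mm

squared and ground ends: N_t = N_a + 2 = 16 + 2 = 18
L_s = d·N_t = 6.1 × 18 = 109.8 mm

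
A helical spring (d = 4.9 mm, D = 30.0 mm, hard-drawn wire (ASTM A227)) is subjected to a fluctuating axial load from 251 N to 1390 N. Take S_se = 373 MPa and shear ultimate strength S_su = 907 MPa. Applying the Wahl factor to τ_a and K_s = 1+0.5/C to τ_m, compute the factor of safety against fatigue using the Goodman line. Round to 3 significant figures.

0.534

C = D/d = 30.0/4.9 = 6.1224; K_W = (4C−1)/(4C−4)+0.615/C = 1.2469; K_s = 1+0.5/C = 1.0817
F_a = (F_max−F_min)/2 = 569.5 N; F_m = (F_max+F_min)/2 = 820.5 N
τ_a = K_W·8F_aD/(πd³) = 1.2469 × 369.8 = 461.09 MPa
τ_m = K_s·8F_mD/(πd³) = 1.0817 × 532.78 = 576.3 MPa
Goodman: 1/n_f = τ_a/S_se + τ_m/S_su = 461.09/373 + 576.3/907 = 1.23617 + 0.63539 = 1.8716
n_f = 1/1.8716 = 0.5343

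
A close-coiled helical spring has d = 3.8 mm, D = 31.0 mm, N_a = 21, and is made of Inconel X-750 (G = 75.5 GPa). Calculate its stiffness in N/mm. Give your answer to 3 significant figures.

k = Gd⁴/(8D³N_a) = (75.5×10³ × 3.8⁴) / (8 × 31.0³ × 21)
  = 1.57428e+07 / 5.00489e+06 = 3.1455 N/mm

3.15 N/mm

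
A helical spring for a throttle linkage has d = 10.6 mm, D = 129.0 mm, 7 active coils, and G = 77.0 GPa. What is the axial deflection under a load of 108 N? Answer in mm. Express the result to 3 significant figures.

13.4 mm

k = Gd⁴/(8D³N_a) = (77.0×10³)(10.6⁴)/(8·129.0³·7) = 8.0864 N/mm
δ = F/k = 108 / 8.0864 = 13.356 mm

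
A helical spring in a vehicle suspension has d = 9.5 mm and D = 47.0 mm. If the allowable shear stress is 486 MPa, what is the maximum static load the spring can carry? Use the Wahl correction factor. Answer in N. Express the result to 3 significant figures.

2650 N

C = D/d = 47.0/9.5 = 4.9474
K_W = (4C−1)/(4C−4) + 0.615/C = 18.789/15.789 + 0.1243 = 1.3143
τ_max = K·8FD/(πd³) → F_max = τ_allow·πd³/(8DK)
F_max = 486·π·9.5³/(8·47.0·1.3143) = 1.3091e+06/494.18 = 2648.9 N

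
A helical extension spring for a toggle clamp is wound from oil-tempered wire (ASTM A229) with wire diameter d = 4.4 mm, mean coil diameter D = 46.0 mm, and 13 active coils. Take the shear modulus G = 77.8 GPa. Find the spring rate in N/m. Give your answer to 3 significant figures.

2880 N/m

k = Gd⁴/(8D³N_a) = (77.8×10³ × 4.4⁴) / (8 × 46.0³ × 13)
  = 2.91602e+07 / 1.01229e+07 = 2.8806 N/mm = 2880.6 N/m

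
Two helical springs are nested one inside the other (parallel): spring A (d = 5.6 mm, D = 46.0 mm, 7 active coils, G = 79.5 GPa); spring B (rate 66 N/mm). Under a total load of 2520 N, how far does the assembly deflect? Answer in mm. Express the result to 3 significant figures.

31.4 mm

k_A = Gd⁴/(8D³N_a) = (79.5×10³)(5.6⁴)/(8·46.0³·7) = 14.344 N/mm
Parallel: k_eq = 14.344 + 66 = 80.344 N/mm
δ = F/k_eq = 2520/80.344 = 31.365 mm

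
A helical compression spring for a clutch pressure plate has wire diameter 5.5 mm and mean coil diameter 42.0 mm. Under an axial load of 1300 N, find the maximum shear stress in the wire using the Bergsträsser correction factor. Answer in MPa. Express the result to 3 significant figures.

Spring index C = D/d = 42.0/5.5 = 7.6364
K_B = (4C+2)/(4C−3) = 32.545/27.545 = 1.1815
τ₀ = 8FD/(πd³) = 8·1300·42.0/(π·5.5³) = 436800/522.68 = 835.69 MPa
τ_max = K·τ₀ = 1.1815 × 835.69 = 987.38 MPa

987 MPa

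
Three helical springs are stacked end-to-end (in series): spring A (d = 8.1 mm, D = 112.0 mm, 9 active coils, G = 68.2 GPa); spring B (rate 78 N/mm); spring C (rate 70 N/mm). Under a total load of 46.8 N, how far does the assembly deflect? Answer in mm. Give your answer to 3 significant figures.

17.4 mm

k_A = Gd⁴/(8D³N_a) = (68.2×10³)(8.1⁴)/(8·112.0³·9) = 2.9023 N/mm
Series: 1/k_eq = 1/2.9023 + 1/78 + 1/70 = 0.37166; k_eq = 2.6906 N/mm
δ = F/k_eq = 46.8/2.6906 = 17.394 mm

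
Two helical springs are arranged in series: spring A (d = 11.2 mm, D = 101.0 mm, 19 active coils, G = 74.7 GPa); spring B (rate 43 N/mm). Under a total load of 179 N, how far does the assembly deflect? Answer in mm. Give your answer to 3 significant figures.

28.0 mm

k_A = Gd⁴/(8D³N_a) = (74.7×10³)(11.2⁴)/(8·101.0³·19) = 7.5056 N/mm
Series: 1/k_eq = 1/7.5056 + 1/43 = 0.15649; k_eq = 6.3902 N/mm
δ = F/k_eq = 179/6.3902 = 28.012 mm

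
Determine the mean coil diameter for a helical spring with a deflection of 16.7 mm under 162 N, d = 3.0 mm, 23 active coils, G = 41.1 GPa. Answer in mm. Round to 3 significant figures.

12.3 mm

Required rate k = F/δ = 162/16.7 = 9.7006 N/mm
D = (Gd⁴/(8N_a·k))^(1/3) = (41.1×10³·3.0⁴/(8·23·9.7006))^(1/3)
  = (1865.14)^(1/3) = 12.3094 mm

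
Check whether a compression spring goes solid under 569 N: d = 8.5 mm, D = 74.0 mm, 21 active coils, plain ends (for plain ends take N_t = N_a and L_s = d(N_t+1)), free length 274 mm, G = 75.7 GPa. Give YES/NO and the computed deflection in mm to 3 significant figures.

YES, δ = 98.0 mm

k = Gd⁴/(8D³N_a) = (75.7×10³)(8.5⁴)/(8·74.0³·21) = 5.8045 N/mm
N_t = 21; L_s = 8.5·22 = 187 mm; δ_solid = L₀ − L_s = 274 − 187 = 87 mm
δ = F/k = 569/5.8045 = 98.027 mm
δ ≥ δ_solid → spring goes solid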